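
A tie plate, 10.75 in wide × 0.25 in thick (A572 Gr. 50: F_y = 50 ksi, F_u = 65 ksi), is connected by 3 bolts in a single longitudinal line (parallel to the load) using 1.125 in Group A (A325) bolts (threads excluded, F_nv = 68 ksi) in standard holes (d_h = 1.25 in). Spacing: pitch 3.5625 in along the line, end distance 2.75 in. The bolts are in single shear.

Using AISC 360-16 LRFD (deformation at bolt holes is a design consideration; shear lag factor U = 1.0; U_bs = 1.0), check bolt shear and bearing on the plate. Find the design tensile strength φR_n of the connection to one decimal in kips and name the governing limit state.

96.9 kips (bearing governs)

Bolt shear: A_b = π(1.125)²/4 = 0.99402 in². φR_n = 0.75 × 68 × 0.99402 × 3 × 1 = 152.1 kips.
Bearing (0.25 in plate, F_u = 65 ksi): end bolts L_c = 2.75 − 1.25/2 = 2.125, R_n = min(1.2×2.125×0.25×65, 2.4×1.125×0.25×65) = 41.438 kips/bolt; interior L_c = 3.5625 − 1.25 = 2.3125, R_n = 43.875 kips/bolt. φR_n = 0.75 × (1×41.438 + 2×43.875) = 96.9 kips.
Governing: min(152.1, 96.9) = 96.9 kips → bearing.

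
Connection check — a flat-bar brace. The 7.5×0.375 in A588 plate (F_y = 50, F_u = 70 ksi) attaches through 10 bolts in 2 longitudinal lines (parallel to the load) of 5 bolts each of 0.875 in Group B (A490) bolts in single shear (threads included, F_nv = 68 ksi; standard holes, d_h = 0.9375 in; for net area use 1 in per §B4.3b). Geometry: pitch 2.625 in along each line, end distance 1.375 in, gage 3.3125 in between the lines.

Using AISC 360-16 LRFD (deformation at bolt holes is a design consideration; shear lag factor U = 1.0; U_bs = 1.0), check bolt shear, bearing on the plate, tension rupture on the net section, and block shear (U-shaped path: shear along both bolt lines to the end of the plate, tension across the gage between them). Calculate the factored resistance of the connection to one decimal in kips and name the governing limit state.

Bolt shear: A_b = π(0.875)²/4 = 0.60132 in². φR_n = 0.75 × 68 × 0.60132 × 10 × 1 = 306.7 kips.
Bearing (0.375 in plate, F_u = 70 ksi): end bolts L_c = 1.375 − 0.9375/2 = 0.90625, R_n = min(1.2×0.90625×0.375×70, 2.4×0.875×0.375×70) = 28.547 kips/bolt; interior L_c = 2.625 − 0.9375 = 1.6875, R_n = 53.156 kips/bolt. φR_n = 0.75 × (2×28.547 + 8×53.156) = 361.8 kips.
Tension rupture (net): A_n = (7.5 − 2×1)×0.375 = 2.0625 in² (U = 1.0, A_e = A_n). φR_n = 0.75 × 70 × 2.0625 = 108.3 kips.
Block shear: shear path 2×[1.375+4×2.625] = 2×11.875 in, A_gv = 8.9063, A_nv = 2×(11.875 − 4.5×1)×0.375 = 5.5313 in²; tension across gage: (3.3125 − 1×1)×0.375 = 0.86719 in². R_n = min(0.6×70×5.5313, 0.6×50×8.9063) + 1.0×70×0.86719 = min(232.31, 267.19) + 60.703 = 293.01 kips. φR_n = 0.75 × 293.01 = 219.8 kips.
Governing: min(306.7, 361.8, 108.3, 219.8) = 108.3 kips → net-section rupture.

108.3 kips (net-section rupture governs)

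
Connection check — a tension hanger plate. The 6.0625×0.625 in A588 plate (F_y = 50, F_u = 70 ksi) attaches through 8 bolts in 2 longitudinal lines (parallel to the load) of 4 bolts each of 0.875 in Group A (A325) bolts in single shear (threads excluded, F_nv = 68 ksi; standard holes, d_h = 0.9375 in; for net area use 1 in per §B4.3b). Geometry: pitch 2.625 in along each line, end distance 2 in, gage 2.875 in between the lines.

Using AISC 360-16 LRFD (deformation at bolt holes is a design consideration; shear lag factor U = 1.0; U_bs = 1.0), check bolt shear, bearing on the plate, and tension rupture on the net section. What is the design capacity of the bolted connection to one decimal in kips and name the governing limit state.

133.3 kips (net-section rupture governs)

Bolt shear: A_b = π(0.875)²/4 = 0.60132 in². φR_n = 0.75 × 68 × 0.60132 × 8 × 1 = 245.3 kips.
Bearing (0.625 in plate, F_u = 70 ksi): end bolts L_c = 2 − 0.9375/2 = 1.53125, R_n = min(1.2×1.53125×0.625×70, 2.4×0.875×0.625×70) = 80.391 kips/bolt; interior L_c = 2.625 − 0.9375 = 1.6875, R_n = 88.594 kips/bolt. φR_n = 0.75 × (2×80.391 + 6×88.594) = 519.3 kips.
Tension rupture (net): A_n = (6.0625 − 2×1)×0.625 = 2.5391 in² (U = 1.0, A_e = A_n). φR_n = 0.75 × 70 × 2.5391 = 133.3 kips.
Governing: min(245.3, 519.3, 133.3) = 133.3 kips → net-section rupture.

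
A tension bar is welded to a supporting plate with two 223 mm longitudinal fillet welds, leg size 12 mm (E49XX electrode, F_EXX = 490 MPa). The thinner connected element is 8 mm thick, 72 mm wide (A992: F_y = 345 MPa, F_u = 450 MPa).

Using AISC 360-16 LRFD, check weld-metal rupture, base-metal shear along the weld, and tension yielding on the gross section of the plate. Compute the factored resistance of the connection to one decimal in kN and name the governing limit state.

Weld metal: throat = 0.707×12 = 8.484 mm, L = 2×223 = 446 mm. φR_n = 0.75 × 0.6 × 490 × 8.484 × 446 = 834.3 kN.
Base metal shear (8 mm plate): yield φR_n = 1.0×0.6×345×8×446 = 738.6 kN; rupture φR_n = 0.75×0.6×450×8×446 = 722.5 kN; take 722.5 kN (rupture).
Tension yield (gross): A_g = 72×8 = 576 mm². φR_n = 0.90 × 345 × 576 = 178.8 kN.
Governing: min(834.3, 722.5, 178.8) = 178.8 kN → gross-section yield.

178.8 kN (gross-section yield governs)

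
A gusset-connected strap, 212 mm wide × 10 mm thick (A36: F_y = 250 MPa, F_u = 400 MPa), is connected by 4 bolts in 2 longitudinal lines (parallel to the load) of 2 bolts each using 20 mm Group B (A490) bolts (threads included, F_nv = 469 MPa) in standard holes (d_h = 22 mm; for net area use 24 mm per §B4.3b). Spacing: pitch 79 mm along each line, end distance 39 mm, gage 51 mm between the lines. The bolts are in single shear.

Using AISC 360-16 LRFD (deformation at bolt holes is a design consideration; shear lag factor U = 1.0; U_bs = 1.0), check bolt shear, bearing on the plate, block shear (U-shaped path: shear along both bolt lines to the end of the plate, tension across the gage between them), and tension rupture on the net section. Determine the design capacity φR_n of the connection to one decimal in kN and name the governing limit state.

346.5 kN (block shear governs)

Bolt shear: A_b = π(20)²/4 = 314.16 mm². φR_n = 0.75 × 469 × 314.16 × 4 × 1 = 442.0 kN.
Bearing (10 mm plate, F_u = 400 MPa): end bolts L_c = 39 − 22/2 = 28, R_n = min(1.2×28×10×400, 2.4×20×10×400) = 134.4 kN/bolt; interior L_c = 79 − 22 = 57, R_n = 192 kN/bolt. φR_n = 0.75 × (2×134.4 + 2×192) = 489.6 kN.
Block shear: shear path 2×[39+1×79] = 2×118 mm, A_gv = 2360, A_nv = 2×(118 − 1.5×24)×10 = 1640 mm²; tension across gage: (51 − 1×24)×10 = 270 mm². R_n = min(0.6×400×1640, 0.6×250×2360) + 1.0×400×270 = min(393.6, 354) + 108 = 462 kN. φR_n = 0.75 × 462 = 346.5 kN.
Tension rupture (net): A_n = (212 − 2×24)×10 = 1640 mm² (U = 1.0, A_e = A_n). φR_n = 0.75 × 400 × 1640 = 492.0 kN.
Governing: min(442.0, 489.6, 346.5, 492.0) = 346.5 kN → block shear.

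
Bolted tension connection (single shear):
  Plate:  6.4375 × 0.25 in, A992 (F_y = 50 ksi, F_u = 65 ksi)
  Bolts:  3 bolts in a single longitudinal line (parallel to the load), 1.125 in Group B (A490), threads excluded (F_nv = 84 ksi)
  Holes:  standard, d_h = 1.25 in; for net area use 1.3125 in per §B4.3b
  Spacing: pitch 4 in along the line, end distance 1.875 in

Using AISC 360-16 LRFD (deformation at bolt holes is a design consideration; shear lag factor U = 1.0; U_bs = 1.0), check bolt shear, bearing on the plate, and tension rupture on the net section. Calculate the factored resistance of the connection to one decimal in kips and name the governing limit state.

Bolt shear: A_b = π(1.125)²/4 = 0.99402 in². φR_n = 0.75 × 84 × 0.99402 × 3 × 1 = 187.9 kips.
Bearing (0.25 in plate, F_u = 65 ksi): end bolts L_c = 1.875 − 1.25/2 = 1.25, R_n = min(1.2×1.25×0.25×65, 2.4×1.125×0.25×65) = 24.375 kips/bolt; interior L_c = 4 − 1.25 = 2.75, R_n = 43.875 kips/bolt. φR_n = 0.75 × (1×24.375 + 2×43.875) = 84.1 kips.
Tension rupture (net): A_n = (6.4375 − 1×1.3125)×0.25 = 1.2813 in² (U = 1.0, A_e = A_n). φR_n = 0.75 × 65 × 1.2813 = 62.5 kips.
Governing: min(187.9, 84.1, 62.5) = 62.5 kips → net-section rupture.

62.5 kips (net-section rupture governs)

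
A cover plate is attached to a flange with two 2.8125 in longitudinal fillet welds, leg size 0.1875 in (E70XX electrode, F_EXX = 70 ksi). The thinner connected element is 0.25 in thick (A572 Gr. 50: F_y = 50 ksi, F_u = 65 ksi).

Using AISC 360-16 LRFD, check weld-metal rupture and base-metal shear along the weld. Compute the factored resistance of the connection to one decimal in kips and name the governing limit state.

Weld metal: throat = 0.707×0.1875 = 0.13256 in, L = 2×2.8125 = 5.625 in. φR_n = 0.75 × 0.6 × 70 × 0.13256 × 5.625 = 23.5 kips.
Base metal shear (0.25 in plate): yield φR_n = 1.0×0.6×50×0.25×5.625 = 42.2 kips; rupture φR_n = 0.75×0.6×65×0.25×5.625 = 41.1 kips; take 41.1 kips (rupture).
Governing: min(23.5, 41.1) = 23.5 kips → weld metal.

23.5 kips (weld metal governs)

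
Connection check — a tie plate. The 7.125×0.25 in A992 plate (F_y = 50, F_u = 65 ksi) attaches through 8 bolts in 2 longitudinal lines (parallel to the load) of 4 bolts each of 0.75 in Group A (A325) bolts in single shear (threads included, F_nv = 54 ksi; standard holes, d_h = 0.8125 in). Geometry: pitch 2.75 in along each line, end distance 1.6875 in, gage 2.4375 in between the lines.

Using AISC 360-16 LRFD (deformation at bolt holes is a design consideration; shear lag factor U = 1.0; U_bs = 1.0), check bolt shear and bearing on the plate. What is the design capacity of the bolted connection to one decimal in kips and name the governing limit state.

143.1 kips (bolt shear governs)

Bolt shear: A_b = π(0.75)²/4 = 0.44179 in². φR_n = 0.75 × 54 × 0.44179 × 8 × 1 = 143.1 kips.
Bearing (0.25 in plate, F_u = 65 ksi): end bolts L_c = 1.6875 − 0.8125/2 = 1.28125, R_n = min(1.2×1.28125×0.25×65, 2.4×0.75×0.25×65) = 24.984 kips/bolt; interior L_c = 2.75 − 0.8125 = 1.9375, R_n = 29.25 kips/bolt. φR_n = 0.75 × (2×24.984 + 6×29.25) = 169.1 kips.
Governing: min(143.1, 169.1) = 143.1 kips → bolt shear.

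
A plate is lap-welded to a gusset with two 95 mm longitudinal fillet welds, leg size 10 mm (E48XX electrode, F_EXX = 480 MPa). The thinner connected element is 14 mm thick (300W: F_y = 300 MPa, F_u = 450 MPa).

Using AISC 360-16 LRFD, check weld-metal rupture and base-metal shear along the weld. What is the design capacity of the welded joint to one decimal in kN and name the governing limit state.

Weld metal: throat = 0.707×10 = 7.07 mm, L = 2×95 = 190 mm. φR_n = 0.75 × 0.6 × 480 × 7.07 × 190 = 290.2 kN.
Base metal shear (14 mm plate): yield φR_n = 1.0×0.6×300×14×190 = 478.8 kN; rupture φR_n = 0.75×0.6×450×14×190 = 538.7 kN; take 478.8 kN (yield).
Governing: min(290.2, 478.8) = 290.2 kN → weld metal.

290.2 kN (weld metal governs)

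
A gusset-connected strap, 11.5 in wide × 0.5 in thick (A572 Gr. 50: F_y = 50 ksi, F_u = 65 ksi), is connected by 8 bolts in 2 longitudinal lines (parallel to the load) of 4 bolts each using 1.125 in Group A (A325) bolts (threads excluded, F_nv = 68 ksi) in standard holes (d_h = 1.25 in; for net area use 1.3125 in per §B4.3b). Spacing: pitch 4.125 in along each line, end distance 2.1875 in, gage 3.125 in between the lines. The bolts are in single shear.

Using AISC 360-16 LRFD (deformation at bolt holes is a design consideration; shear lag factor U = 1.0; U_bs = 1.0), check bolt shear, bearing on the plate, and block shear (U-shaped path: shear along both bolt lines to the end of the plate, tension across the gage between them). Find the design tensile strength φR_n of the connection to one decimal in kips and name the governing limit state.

Bolt shear: A_b = π(1.125)²/4 = 0.99402 in². φR_n = 0.75 × 68 × 0.99402 × 8 × 1 = 405.6 kips.
Bearing (0.5 in plate, F_u = 65 ksi): end bolts L_c = 2.1875 − 1.25/2 = 1.5625, R_n = min(1.2×1.5625×0.5×65, 2.4×1.125×0.5×65) = 60.938 kips/bolt; interior L_c = 4.125 − 1.25 = 2.875, R_n = 87.75 kips/bolt. φR_n = 0.75 × (2×60.938 + 6×87.75) = 486.3 kips.
Block shear: shear path 2×[2.1875+3×4.125] = 2×14.5625 in, A_gv = 14.563, A_nv = 2×(14.5625 − 3.5×1.3125)×0.5 = 9.9688 in²; tension across gage: (3.125 − 1×1.3125)×0.5 = 0.90625 in². R_n = min(0.6×65×9.9688, 0.6×50×14.563) + 1.0×65×0.90625 = min(388.78, 436.89) + 58.906 = 447.69 kips. φR_n = 0.75 × 447.69 = 335.8 kips.
Governing: min(405.6, 486.3, 335.8) = 335.8 kips → block shear.

335.8 kips (block shear governs)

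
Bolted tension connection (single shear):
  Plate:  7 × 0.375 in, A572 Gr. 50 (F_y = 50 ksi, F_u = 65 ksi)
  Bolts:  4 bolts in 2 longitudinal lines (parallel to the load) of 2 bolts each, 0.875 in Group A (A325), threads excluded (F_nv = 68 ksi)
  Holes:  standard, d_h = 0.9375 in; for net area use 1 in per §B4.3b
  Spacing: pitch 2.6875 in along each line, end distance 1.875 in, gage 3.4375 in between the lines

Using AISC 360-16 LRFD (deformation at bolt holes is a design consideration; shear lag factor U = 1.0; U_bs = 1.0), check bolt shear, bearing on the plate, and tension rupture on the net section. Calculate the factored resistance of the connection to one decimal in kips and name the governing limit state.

91.4 kips (net-section rupture governs)

Bolt shear: A_b = π(0.875)²/4 = 0.60132 in². φR_n = 0.75 × 68 × 0.60132 × 4 × 1 = 122.7 kips.
Bearing (0.375 in plate, F_u = 65 ksi): end bolts L_c = 1.875 − 0.9375/2 = 1.40625, R_n = min(1.2×1.40625×0.375×65, 2.4×0.875×0.375×65) = 41.133 kips/bolt; interior L_c = 2.6875 − 0.9375 = 1.75, R_n = 51.188 kips/bolt. φR_n = 0.75 × (2×41.133 + 2×51.188) = 138.5 kips.
Tension rupture (net): A_n = (7 − 2×1)×0.375 = 1.875 in² (U = 1.0, A_e = A_n). φR_n = 0.75 × 65 × 1.875 = 91.4 kips.
Governing: min(122.7, 138.5, 91.4) = 91.4 kips → net-section rupture.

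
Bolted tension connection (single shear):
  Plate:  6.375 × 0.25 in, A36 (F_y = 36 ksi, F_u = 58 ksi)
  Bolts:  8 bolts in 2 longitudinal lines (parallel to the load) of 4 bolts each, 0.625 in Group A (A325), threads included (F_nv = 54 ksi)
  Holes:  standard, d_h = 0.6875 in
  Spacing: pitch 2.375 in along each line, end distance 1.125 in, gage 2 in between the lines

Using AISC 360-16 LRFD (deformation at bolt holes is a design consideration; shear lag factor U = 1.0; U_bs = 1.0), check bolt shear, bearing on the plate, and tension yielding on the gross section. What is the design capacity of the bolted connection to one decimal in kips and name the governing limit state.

51.6 kips (gross-section yield governs)

Bolt shear: A_b = π(0.625)²/4 = 0.3068 in². φR_n = 0.75 × 54 × 0.3068 × 8 × 1 = 99.4 kips.
Bearing (0.25 in plate, F_u = 58 ksi): end bolts L_c = 1.125 − 0.6875/2 = 0.78125, R_n = min(1.2×0.78125×0.25×58, 2.4×0.625×0.25×58) = 13.594 kips/bolt; interior L_c = 2.375 − 0.6875 = 1.6875, R_n = 21.75 kips/bolt. φR_n = 0.75 × (2×13.594 + 6×21.75) = 118.3 kips.
Tension yield (gross): A_g = 6.375×0.25 = 1.5938 in². φR_n = 0.90 × 36 × 1.5938 = 51.6 kips.
Governing: min(99.4, 118.3, 51.6) = 51.6 kips → gross-section yield.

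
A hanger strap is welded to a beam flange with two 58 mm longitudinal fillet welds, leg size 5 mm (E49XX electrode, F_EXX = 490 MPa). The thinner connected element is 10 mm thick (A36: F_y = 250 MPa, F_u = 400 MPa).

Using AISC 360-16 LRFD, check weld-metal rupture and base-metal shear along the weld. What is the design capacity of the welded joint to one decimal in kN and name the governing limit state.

Weld metal: throat = 0.707×5 = 3.535 mm, L = 2×58 = 116 mm. φR_n = 0.75 × 0.6 × 490 × 3.535 × 116 = 90.4 kN.
Base metal shear (10 mm plate): yield φR_n = 1.0×0.6×250×10×116 = 174.0 kN; rupture φR_n = 0.75×0.6×400×10×116 = 208.8 kN; take 174.0 kN (yield).
Governing: min(90.4, 174.0) = 90.4 kN → weld metal.

90.4 kN (weld metal governs)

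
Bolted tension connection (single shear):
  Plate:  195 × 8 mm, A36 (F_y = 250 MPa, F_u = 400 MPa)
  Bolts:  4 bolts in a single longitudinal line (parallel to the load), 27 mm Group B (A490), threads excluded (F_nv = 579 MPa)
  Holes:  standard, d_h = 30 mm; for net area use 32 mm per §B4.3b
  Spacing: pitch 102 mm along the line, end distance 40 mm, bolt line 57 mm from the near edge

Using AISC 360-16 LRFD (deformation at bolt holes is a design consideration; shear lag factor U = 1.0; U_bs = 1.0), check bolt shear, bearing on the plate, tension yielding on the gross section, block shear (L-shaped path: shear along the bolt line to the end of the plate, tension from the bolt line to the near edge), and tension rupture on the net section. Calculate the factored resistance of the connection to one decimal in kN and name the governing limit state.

Bolt shear: A_b = π(27)²/4 = 572.56 mm². φR_n = 0.75 × 579 × 572.56 × 4 × 1 = 994.5 kN.
Bearing (8 mm plate, F_u = 400 MPa): end bolts L_c = 40 − 30/2 = 25, R_n = min(1.2×25×8×400, 2.4×27×8×400) = 96 kN/bolt; interior L_c = 102 − 30 = 72, R_n = 207.36 kN/bolt. φR_n = 0.75 × (1×96 + 3×207.36) = 538.6 kN.
Tension yield (gross): A_g = 195×8 = 1560 mm². φR_n = 0.90 × 250 × 1560 = 351.0 kN.
Block shear: shear path 1×[40+3×102] = 1×346 mm, A_gv = 2768, A_nv = 1×(346 − 3.5×32)×8 = 1872 mm²; tension to near edge: (57 − 0.5×32)×8 = 328 mm². R_n = min(0.6×400×1872, 0.6×250×2768) + 1.0×400×328 = min(449.28, 415.2) + 131.2 = 546.4 kN. φR_n = 0.75 × 546.4 = 409.8 kN.
Tension rupture (net): A_n = (195 − 1×32)×8 = 1304 mm² (U = 1.0, A_e = A_n). φR_n = 0.75 × 400 × 1304 = 391.2 kN.
Governing: min(994.5, 538.6, 351.0, 409.8, 391.2) = 351.0 kN → gross-section yield.

351.0 kN (gross-section yield governs)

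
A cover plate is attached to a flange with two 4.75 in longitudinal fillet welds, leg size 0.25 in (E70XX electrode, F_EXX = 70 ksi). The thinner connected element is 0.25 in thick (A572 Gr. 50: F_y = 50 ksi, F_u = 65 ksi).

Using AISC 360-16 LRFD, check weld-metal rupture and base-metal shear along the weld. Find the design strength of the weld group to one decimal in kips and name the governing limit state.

Weld metal: throat = 0.707×0.25 = 0.17675 in, L = 2×4.75 = 9.5 in. φR_n = 0.75 × 0.6 × 70 × 0.17675 × 9.5 = 52.9 kips.
Base metal shear (0.25 in plate): yield φR_n = 1.0×0.6×50×0.25×9.5 = 71.3 kips; rupture φR_n = 0.75×0.6×65×0.25×9.5 = 69.5 kips; take 69.5 kips (rupture).
Governing: min(52.9, 69.5) = 52.9 kips → weld metal.

52.9 kips (weld metal governs)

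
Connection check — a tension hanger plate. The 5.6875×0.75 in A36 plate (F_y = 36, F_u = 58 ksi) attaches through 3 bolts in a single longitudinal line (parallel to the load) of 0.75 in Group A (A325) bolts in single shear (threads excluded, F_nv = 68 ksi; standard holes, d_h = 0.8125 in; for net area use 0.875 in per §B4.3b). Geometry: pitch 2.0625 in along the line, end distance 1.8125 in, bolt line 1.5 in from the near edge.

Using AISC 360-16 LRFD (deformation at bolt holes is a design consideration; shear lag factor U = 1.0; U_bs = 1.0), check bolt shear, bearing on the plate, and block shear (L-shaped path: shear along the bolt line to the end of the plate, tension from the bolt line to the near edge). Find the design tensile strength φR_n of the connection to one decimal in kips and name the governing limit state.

67.6 kips (bolt shear governs)

Bolt shear: A_b = π(0.75)²/4 = 0.44179 in². φR_n = 0.75 × 68 × 0.44179 × 3 × 1 = 67.6 kips.
Bearing (0.75 in plate, F_u = 58 ksi): end bolts L_c = 1.8125 − 0.8125/2 = 1.40625, R_n = min(1.2×1.40625×0.75×58, 2.4×0.75×0.75×58) = 73.406 kips/bolt; interior L_c = 2.0625 − 0.8125 = 1.25, R_n = 65.25 kips/bolt. φR_n = 0.75 × (1×73.406 + 2×65.25) = 152.9 kips.
Block shear: shear path 1×[1.8125+2×2.0625] = 1×5.9375 in, A_gv = 4.4531, A_nv = 1×(5.9375 − 2.5×0.875)×0.75 = 2.8125 in²; tension to near edge: (1.5 − 0.5×0.875)×0.75 = 0.79688 in². R_n = min(0.6×58×2.8125, 0.6×36×4.4531) + 1.0×58×0.79688 = min(97.875, 96.187) + 46.219 = 142.41 kips. φR_n = 0.75 × 142.41 = 106.8 kips.
Governing: min(67.6, 152.9, 106.8) = 67.6 kips → bolt shear.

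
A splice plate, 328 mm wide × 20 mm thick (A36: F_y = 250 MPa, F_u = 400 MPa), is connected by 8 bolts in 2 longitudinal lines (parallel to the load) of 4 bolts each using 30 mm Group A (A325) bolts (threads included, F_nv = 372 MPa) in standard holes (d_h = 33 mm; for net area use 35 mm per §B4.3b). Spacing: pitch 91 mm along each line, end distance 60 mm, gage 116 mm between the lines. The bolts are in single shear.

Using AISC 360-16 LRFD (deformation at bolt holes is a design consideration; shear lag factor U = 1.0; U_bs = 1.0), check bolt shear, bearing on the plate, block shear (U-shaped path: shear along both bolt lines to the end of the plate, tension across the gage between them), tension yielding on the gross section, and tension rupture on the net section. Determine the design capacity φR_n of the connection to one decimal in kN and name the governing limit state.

1476.0 kN (gross-section yield governs)

Bolt shear: A_b = π(30)²/4 = 706.86 mm². φR_n = 0.75 × 372 × 706.86 × 8 × 1 = 1577.7 kN.
Bearing (20 mm plate, F_u = 400 MPa): end bolts L_c = 60 − 33/2 = 43.5, R_n = min(1.2×43.5×20×400, 2.4×30×20×400) = 417.6 kN/bolt; interior L_c = 91 − 33 = 58, R_n = 556.8 kN/bolt. φR_n = 0.75 × (2×417.6 + 6×556.8) = 3132.0 kN.
Block shear: shear path 2×[60+3×91] = 2×333 mm, A_gv = 13320, A_nv = 2×(333 − 3.5×35)×20 = 8420 mm²; tension across gage: (116 − 1×35)×20 = 1620 mm². R_n = min(0.6×400×8420, 0.6×250×13320) + 1.0×400×1620 = min(2020.8, 1998) + 648 = 2646 kN. φR_n = 0.75 × 2646 = 1984.5 kN.
Tension yield (gross): A_g = 328×20 = 6560 mm². φR_n = 0.90 × 250 × 6560 = 1476.0 kN.
Tension rupture (net): A_n = (328 − 2×35)×20 = 5160 mm² (U = 1.0, A_e = A_n). φR_n = 0.75 × 400 × 5160 = 1548.0 kN.
Governing: min(1577.7, 3132.0, 1984.5, 1476.0, 1548.0) = 1476.0 kN → gross-section yield.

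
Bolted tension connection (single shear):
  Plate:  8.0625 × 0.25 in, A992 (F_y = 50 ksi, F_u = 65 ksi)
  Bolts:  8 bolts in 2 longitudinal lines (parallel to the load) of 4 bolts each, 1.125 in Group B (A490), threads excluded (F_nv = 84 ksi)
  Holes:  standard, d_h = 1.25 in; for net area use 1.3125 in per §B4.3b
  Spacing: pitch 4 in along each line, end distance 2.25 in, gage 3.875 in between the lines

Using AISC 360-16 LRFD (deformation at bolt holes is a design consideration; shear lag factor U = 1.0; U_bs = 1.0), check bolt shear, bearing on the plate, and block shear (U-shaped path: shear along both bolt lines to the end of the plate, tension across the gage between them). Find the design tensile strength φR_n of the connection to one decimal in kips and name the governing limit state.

172.5 kips (block shear governs)

Bolt shear: A_b = π(1.125)²/4 = 0.99402 in². φR_n = 0.75 × 84 × 0.99402 × 8 × 1 = 501.0 kips.
Bearing (0.25 in plate, F_u = 65 ksi): end bolts L_c = 2.25 − 1.25/2 = 1.625, R_n = min(1.2×1.625×0.25×65, 2.4×1.125×0.25×65) = 31.688 kips/bolt; interior L_c = 4 − 1.25 = 2.75, R_n = 43.875 kips/bolt. φR_n = 0.75 × (2×31.688 + 6×43.875) = 245.0 kips.
Block shear: shear path 2×[2.25+3×4] = 2×14.25 in, A_gv = 7.125, A_nv = 2×(14.25 − 3.5×1.3125)×0.25 = 4.8281 in²; tension across gage: (3.875 − 1×1.3125)×0.25 = 0.64063 in². R_n = min(0.6×65×4.8281, 0.6×50×7.125) + 1.0×65×0.64063 = min(188.3, 213.75) + 41.641 = 229.94 kips. φR_n = 0.75 × 229.94 = 172.5 kips.
Governing: min(501.0, 245.0, 172.5) = 172.5 kips → block shear.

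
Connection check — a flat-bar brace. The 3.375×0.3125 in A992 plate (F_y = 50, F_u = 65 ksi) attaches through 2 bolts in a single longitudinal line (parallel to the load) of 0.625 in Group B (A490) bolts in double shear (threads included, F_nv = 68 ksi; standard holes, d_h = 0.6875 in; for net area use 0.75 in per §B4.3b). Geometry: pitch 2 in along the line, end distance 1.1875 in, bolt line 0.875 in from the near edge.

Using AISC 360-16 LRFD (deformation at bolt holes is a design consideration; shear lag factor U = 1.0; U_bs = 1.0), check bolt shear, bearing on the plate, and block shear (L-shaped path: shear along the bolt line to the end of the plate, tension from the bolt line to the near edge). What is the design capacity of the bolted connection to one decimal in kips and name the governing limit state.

26.5 kips (block shear governs)

Bolt shear: A_b = π(0.625)²/4 = 0.3068 in². φR_n = 0.75 × 68 × 0.3068 × 2 × 2 = 62.6 kips.
Bearing (0.3125 in plate, F_u = 65 ksi): end bolts L_c = 1.1875 − 0.6875/2 = 0.84375, R_n = min(1.2×0.84375×0.3125×65, 2.4×0.625×0.3125×65) = 20.566 kips/bolt; interior L_c = 2 − 0.6875 = 1.3125, R_n = 30.469 kips/bolt. φR_n = 0.75 × (1×20.566 + 1×30.469) = 38.3 kips.
Block shear: shear path 1×[1.1875+1×2] = 1×3.1875 in, A_gv = 0.99609, A_nv = 1×(3.1875 − 1.5×0.75)×0.3125 = 0.64453 in²; tension to near edge: (0.875 − 0.5×0.75)×0.3125 = 0.15625 in². R_n = min(0.6×65×0.64453, 0.6×50×0.99609) + 1.0×65×0.15625 = min(25.137, 29.883) + 10.156 = 35.293 kips. φR_n = 0.75 × 35.293 = 26.5 kips.
Governing: min(62.6, 38.3, 26.5) = 26.5 kips → block shear.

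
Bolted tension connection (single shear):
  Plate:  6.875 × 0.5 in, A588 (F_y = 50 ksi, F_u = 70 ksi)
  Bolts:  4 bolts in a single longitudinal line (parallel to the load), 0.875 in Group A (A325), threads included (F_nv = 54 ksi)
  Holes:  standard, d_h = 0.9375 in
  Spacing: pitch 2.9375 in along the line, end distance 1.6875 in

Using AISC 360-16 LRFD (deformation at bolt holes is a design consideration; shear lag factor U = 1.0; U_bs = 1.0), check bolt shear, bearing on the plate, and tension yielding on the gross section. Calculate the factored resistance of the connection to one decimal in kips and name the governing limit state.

97.4 kips (bolt shear governs)

Bolt shear: A_b = π(0.875)²/4 = 0.60132 in². φR_n = 0.75 × 54 × 0.60132 × 4 × 1 = 97.4 kips.
Bearing (0.5 in plate, F_u = 70 ksi): end bolts L_c = 1.6875 − 0.9375/2 = 1.21875, R_n = min(1.2×1.21875×0.5×70, 2.4×0.875×0.5×70) = 51.188 kips/bolt; interior L_c = 2.9375 − 0.9375 = 2, R_n = 73.5 kips/bolt. φR_n = 0.75 × (1×51.188 + 3×73.5) = 203.8 kips.
Tension yield (gross): A_g = 6.875×0.5 = 3.4375 in². φR_n = 0.90 × 50 × 3.4375 = 154.7 kips.
Governing: min(97.4, 203.8, 154.7) = 97.4 kips → bolt shear.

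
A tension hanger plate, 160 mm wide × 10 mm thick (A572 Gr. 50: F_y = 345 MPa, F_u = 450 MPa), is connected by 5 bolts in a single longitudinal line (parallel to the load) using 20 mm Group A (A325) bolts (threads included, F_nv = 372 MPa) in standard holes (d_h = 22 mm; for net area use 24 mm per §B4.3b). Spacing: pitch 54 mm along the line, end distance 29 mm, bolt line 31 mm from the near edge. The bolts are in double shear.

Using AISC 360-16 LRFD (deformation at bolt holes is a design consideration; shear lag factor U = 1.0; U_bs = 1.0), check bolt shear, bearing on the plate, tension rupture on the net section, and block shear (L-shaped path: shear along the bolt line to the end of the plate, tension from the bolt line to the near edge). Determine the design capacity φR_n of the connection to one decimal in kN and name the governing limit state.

341.6 kN (block shear governs)

Bolt shear: A_b = π(20)²/4 = 314.16 mm². φR_n = 0.75 × 372 × 314.16 × 5 × 2 = 876.5 kN.
Bearing (10 mm plate, F_u = 450 MPa): end bolts L_c = 29 − 22/2 = 18, R_n = min(1.2×18×10×450, 2.4×20×10×450) = 97.2 kN/bolt; interior L_c = 54 − 22 = 32, R_n = 172.8 kN/bolt. φR_n = 0.75 × (1×97.2 + 4×172.8) = 591.3 kN.
Tension rupture (net): A_n = (160 − 1×24)×10 = 1360 mm² (U = 1.0, A_e = A_n). φR_n = 0.75 × 450 × 1360 = 459.0 kN.
Block shear: shear path 1×[29+4×54] = 1×245 mm, A_gv = 2450, A_nv = 1×(245 − 4.5×24)×10 = 1370 mm²; tension to near edge: (31 − 0.5×24)×10 = 190 mm². R_n = min(0.6×450×1370, 0.6×345×2450) + 1.0×450×190 = min(369.9, 507.15) + 85.5 = 455.4 kN. φR_n = 0.75 × 455.4 = 341.6 kN.
Governing: min(876.5, 591.3, 459.0, 341.6) = 341.6 kN → block shear.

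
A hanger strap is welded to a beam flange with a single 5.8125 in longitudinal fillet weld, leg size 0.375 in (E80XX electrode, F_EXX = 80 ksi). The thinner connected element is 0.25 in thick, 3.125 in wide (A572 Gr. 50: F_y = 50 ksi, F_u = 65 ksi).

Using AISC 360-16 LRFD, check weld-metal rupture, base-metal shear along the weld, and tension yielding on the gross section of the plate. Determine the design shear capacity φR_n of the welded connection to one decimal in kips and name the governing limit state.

35.2 kips (gross-section yield governs)

Weld metal: throat = 0.707×0.375 = 0.26513 in, L = 5.8125 in. φR_n = 0.75 × 0.6 × 80 × 0.26513 × 5.8125 = 55.5 kips.
Base metal shear (0.25 in plate): yield φR_n = 1.0×0.6×50×0.25×5.8125 = 43.6 kips; rupture φR_n = 0.75×0.6×65×0.25×5.8125 = 42.5 kips; take 42.5 kips (rupture).
Tension yield (gross): A_g = 3.125×0.25 = 0.78125 in². φR_n = 0.90 × 50 × 0.78125 = 35.2 kips.
Governing: min(55.5, 42.5, 35.2) = 35.2 kips → gross-section yield.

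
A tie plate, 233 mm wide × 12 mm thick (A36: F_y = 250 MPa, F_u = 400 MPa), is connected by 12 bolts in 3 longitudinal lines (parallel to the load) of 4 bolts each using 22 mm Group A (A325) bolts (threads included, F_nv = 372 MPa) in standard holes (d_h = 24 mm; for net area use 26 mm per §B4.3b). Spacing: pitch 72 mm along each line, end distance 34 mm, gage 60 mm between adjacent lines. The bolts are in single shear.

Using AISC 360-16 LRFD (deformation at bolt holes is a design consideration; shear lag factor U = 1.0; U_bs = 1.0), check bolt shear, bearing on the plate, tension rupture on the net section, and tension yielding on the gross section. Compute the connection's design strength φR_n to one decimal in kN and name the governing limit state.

Bolt shear: A_b = π(22)²/4 = 380.13 mm². φR_n = 0.75 × 372 × 380.13 × 12 × 1 = 1272.7 kN.
Bearing (12 mm plate, F_u = 400 MPa): end bolts L_c = 34 − 24/2 = 22, R_n = min(1.2×22×12×400, 2.4×22×12×400) = 126.72 kN/bolt; interior L_c = 72 − 24 = 48, R_n = 253.44 kN/bolt. φR_n = 0.75 × (3×126.72 + 9×253.44) = 1995.8 kN.
Tension rupture (net): A_n = (233 − 3×26)×12 = 1860 mm² (U = 1.0, A_e = A_n). φR_n = 0.75 × 400 × 1860 = 558.0 kN.
Tension yield (gross): A_g = 233×12 = 2796 mm². φR_n = 0.90 × 250 × 2796 = 629.1 kN.
Governing: min(1272.7, 1995.8, 558.0, 629.1) = 558.0 kN → net-section rupture.

558.0 kN (net-section rupture governs)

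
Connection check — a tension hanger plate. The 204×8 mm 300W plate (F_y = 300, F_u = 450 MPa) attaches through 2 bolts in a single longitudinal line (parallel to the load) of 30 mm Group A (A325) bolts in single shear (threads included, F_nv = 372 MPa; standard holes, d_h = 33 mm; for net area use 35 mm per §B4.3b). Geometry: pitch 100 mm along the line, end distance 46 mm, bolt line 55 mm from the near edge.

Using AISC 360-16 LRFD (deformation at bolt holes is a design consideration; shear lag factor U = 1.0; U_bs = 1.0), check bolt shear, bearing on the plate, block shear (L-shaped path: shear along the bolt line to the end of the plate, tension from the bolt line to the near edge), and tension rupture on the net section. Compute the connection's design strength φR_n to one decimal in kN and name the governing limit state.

252.7 kN (block shear governs)

Bolt shear: A_b = π(30)²/4 = 706.86 mm². φR_n = 0.75 × 372 × 706.86 × 2 × 1 = 394.4 kN.
Bearing (8 mm plate, F_u = 450 MPa): end bolts L_c = 46 − 33/2 = 29.5, R_n = min(1.2×29.5×8×450, 2.4×30×8×450) = 127.44 kN/bolt; interior L_c = 100 − 33 = 67, R_n = 259.2 kN/bolt. φR_n = 0.75 × (1×127.44 + 1×259.2) = 290.0 kN.
Block shear: shear path 1×[46+1×100] = 1×146 mm, A_gv = 1168, A_nv = 1×(146 − 1.5×35)×8 = 748 mm²; tension to near edge: (55 − 0.5×35)×8 = 300 mm². R_n = min(0.6×450×748, 0.6×300×1168) + 1.0×450×300 = min(201.96, 210.24) + 135 = 336.96 kN. φR_n = 0.75 × 336.96 = 252.7 kN.
Tension rupture (net): A_n = (204 − 1×35)×8 = 1352 mm² (U = 1.0, A_e = A_n). φR_n = 0.75 × 450 × 1352 = 456.3 kN.
Governing: min(394.4, 290.0, 252.7, 456.3) = 252.7 kN → block shear.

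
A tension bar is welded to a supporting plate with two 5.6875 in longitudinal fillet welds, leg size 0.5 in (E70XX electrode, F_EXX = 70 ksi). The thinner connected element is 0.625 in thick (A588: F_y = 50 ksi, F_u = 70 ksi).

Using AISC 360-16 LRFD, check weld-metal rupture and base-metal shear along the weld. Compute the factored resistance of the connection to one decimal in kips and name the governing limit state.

Weld metal: throat = 0.707×0.5 = 0.3535 in, L = 2×5.6875 = 11.375 in. φR_n = 0.75 × 0.6 × 70 × 0.3535 × 11.375 = 126.7 kips.
Base metal shear (0.625 in plate): yield φR_n = 1.0×0.6×50×0.625×11.375 = 213.3 kips; rupture φR_n = 0.75×0.6×70×0.625×11.375 = 223.9 kips; take 213.3 kips (yield).
Governing: min(126.7, 213.3) = 126.7 kips → weld metal.

126.7 kips (weld metal governs)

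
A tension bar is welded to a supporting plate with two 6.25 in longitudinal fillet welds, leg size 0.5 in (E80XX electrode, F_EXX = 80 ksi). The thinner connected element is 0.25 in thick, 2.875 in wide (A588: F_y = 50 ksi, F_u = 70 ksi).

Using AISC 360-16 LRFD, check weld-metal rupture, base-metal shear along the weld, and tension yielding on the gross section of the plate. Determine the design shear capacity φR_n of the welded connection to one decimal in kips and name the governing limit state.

Weld metal: throat = 0.707×0.5 = 0.3535 in, L = 2×6.25 = 12.5 in. φR_n = 0.75 × 0.6 × 80 × 0.3535 × 12.5 = 159.1 kips.
Base metal shear (0.25 in plate): yield φR_n = 1.0×0.6×50×0.25×12.5 = 93.8 kips; rupture φR_n = 0.75×0.6×70×0.25×12.5 = 98.4 kips; take 93.8 kips (yield).
Tension yield (gross): A_g = 2.875×0.25 = 0.71875 in². φR_n = 0.90 × 50 × 0.71875 = 32.3 kips.
Governing: min(159.1, 93.8, 32.3) = 32.3 kips → gross-section yield.

32.3 kips (gross-section yield governs)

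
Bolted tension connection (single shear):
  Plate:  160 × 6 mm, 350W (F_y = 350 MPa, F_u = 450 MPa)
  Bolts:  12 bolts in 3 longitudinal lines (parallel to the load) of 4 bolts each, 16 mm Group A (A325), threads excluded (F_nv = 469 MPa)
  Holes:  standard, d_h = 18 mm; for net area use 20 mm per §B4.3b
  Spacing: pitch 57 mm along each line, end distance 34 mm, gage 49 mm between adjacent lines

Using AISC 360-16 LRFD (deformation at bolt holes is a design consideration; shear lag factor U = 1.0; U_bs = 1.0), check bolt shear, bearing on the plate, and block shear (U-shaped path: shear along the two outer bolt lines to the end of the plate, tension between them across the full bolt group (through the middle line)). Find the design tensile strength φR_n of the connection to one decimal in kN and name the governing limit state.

Bolt shear: A_b = π(16)²/4 = 201.06 mm². φR_n = 0.75 × 469 × 201.06 × 12 × 1 = 848.7 kN.
Bearing (6 mm plate, F_u = 450 MPa): end bolts L_c = 34 − 18/2 = 25, R_n = min(1.2×25×6×450, 2.4×16×6×450) = 81 kN/bolt; interior L_c = 57 − 18 = 39, R_n = 103.68 kN/bolt. φR_n = 0.75 × (3×81 + 9×103.68) = 882.1 kN.
Block shear: shear path 2×[34+3×57] = 2×205 mm, A_gv = 2460, A_nv = 2×(205 − 3.5×20)×6 = 1620 mm²; tension across gage: (98 − 2×20)×6 = 348 mm². R_n = min(0.6×450×1620, 0.6×350×2460) + 1.0×450×348 = min(437.4, 516.6) + 156.6 = 594 kN. φR_n = 0.75 × 594 = 445.5 kN.
Governing: min(848.7, 882.1, 445.5) = 445.5 kN → block shear.

445.5 kN (block shear governs)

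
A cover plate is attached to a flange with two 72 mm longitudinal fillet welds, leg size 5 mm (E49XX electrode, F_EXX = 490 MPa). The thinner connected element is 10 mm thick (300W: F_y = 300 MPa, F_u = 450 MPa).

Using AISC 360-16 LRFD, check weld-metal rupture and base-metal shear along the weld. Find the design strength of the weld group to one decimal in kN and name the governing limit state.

Weld metal: throat = 0.707×5 = 3.535 mm, L = 2×72 = 144 mm. φR_n = 0.75 × 0.6 × 490 × 3.535 × 144 = 112.2 kN.
Base metal shear (10 mm plate): yield φR_n = 1.0×0.6×300×10×144 = 259.2 kN; rupture φR_n = 0.75×0.6×450×10×144 = 291.6 kN; take 259.2 kN (yield).
Governing: min(112.2, 259.2) = 112.2 kN → weld metal.

112.2 kN (weld metal governs)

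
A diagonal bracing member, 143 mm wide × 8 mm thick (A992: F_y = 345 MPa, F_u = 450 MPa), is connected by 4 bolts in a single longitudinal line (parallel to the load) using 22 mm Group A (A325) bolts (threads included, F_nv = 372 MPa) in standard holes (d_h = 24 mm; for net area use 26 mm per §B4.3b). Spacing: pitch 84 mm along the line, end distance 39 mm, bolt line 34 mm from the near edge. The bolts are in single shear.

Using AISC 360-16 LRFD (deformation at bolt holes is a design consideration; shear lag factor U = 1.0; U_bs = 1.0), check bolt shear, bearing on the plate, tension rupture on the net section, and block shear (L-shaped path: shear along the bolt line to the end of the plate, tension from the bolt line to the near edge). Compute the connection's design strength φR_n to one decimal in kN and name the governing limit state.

Bolt shear: A_b = π(22)²/4 = 380.13 mm². φR_n = 0.75 × 372 × 380.13 × 4 × 1 = 424.2 kN.
Bearing (8 mm plate, F_u = 450 MPa): end bolts L_c = 39 − 24/2 = 27, R_n = min(1.2×27×8×450, 2.4×22×8×450) = 116.64 kN/bolt; interior L_c = 84 − 24 = 60, R_n = 190.08 kN/bolt. φR_n = 0.75 × (1×116.64 + 3×190.08) = 515.2 kN.
Tension rupture (net): A_n = (143 − 1×26)×8 = 936 mm² (U = 1.0, A_e = A_n). φR_n = 0.75 × 450 × 936 = 315.9 kN.
Block shear: shear path 1×[39+3×84] = 1×291 mm, A_gv = 2328, A_nv = 1×(291 − 3.5×26)×8 = 1600 mm²; tension to near edge: (34 − 0.5×26)×8 = 168 mm². R_n = min(0.6×450×1600, 0.6×345×2328) + 1.0×450×168 = min(432, 481.9) + 75.6 = 507.6 kN. φR_n = 0.75 × 507.6 = 380.7 kN.
Governing: min(424.2, 515.2, 315.9, 380.7) = 315.9 kN → net-section rupture.

315.9 kN (net-section rupture governs)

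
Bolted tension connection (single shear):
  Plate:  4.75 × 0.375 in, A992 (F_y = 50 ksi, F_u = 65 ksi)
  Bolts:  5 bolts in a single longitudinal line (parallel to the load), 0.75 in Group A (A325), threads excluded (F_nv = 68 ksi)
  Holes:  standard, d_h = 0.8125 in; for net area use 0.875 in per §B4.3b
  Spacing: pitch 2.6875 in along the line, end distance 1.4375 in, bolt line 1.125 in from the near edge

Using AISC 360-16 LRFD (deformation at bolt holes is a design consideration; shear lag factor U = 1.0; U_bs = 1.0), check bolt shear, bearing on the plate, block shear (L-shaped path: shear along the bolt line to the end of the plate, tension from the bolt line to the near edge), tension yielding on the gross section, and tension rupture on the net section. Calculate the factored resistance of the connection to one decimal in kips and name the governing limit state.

Bolt shear: A_b = π(0.75)²/4 = 0.44179 in². φR_n = 0.75 × 68 × 0.44179 × 5 × 1 = 112.7 kips.
Bearing (0.375 in plate, F_u = 65 ksi): end bolts L_c = 1.4375 − 0.8125/2 = 1.03125, R_n = min(1.2×1.03125×0.375×65, 2.4×0.75×0.375×65) = 30.164 kips/bolt; interior L_c = 2.6875 − 0.8125 = 1.875, R_n = 43.875 kips/bolt. φR_n = 0.75 × (1×30.164 + 4×43.875) = 154.2 kips.
Block shear: shear path 1×[1.4375+4×2.6875] = 1×12.1875 in, A_gv = 4.5703, A_nv = 1×(12.1875 − 4.5×0.875)×0.375 = 3.0938 in²; tension to near edge: (1.125 − 0.5×0.875)×0.375 = 0.25781 in². R_n = min(0.6×65×3.0938, 0.6×50×4.5703) + 1.0×65×0.25781 = min(120.66, 137.11) + 16.758 = 137.42 kips. φR_n = 0.75 × 137.42 = 103.1 kips.
Tension yield (gross): A_g = 4.75×0.375 = 1.7813 in². φR_n = 0.90 × 50 × 1.7813 = 80.2 kips.
Tension rupture (net): A_n = (4.75 − 1×0.875)×0.375 = 1.4531 in² (U = 1.0, A_e = A_n). φR_n = 0.75 × 65 × 1.4531 = 70.8 kips.
Governing: min(112.7, 154.2, 103.1, 80.2, 70.8) = 70.8 kips → net-section rupture.

70.8 kips (net-section rupture governs)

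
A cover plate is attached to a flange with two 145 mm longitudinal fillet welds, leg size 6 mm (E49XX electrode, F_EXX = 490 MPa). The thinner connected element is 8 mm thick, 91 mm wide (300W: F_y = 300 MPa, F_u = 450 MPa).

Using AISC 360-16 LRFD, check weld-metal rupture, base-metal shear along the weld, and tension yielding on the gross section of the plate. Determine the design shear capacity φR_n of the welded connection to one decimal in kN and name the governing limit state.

Weld metal: throat = 0.707×6 = 4.242 mm, L = 2×145 = 290 mm. φR_n = 0.75 × 0.6 × 490 × 4.242 × 290 = 271.3 kN.
Base metal shear (8 mm plate): yield φR_n = 1.0×0.6×300×8×290 = 417.6 kN; rupture φR_n = 0.75×0.6×450×8×290 = 469.8 kN; take 417.6 kN (yield).
Tension yield (gross): A_g = 91×8 = 728 mm². φR_n = 0.90 × 300 × 728 = 196.6 kN.
Governing: min(271.3, 417.6, 196.6) = 196.6 kN → gross-section yield.

196.6 kN (gross-section yield governs)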